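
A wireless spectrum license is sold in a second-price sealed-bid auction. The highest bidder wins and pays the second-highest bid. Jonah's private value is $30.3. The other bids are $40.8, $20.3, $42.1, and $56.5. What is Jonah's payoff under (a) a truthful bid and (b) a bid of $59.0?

The highest competing bid is $56.5.
Bidding truthfully at $30.3: the top bid is $56.5 (a rival), so Jonah loses. Payoff = $0.0.
Bidding $59.0: Jonah has the top bid, wins, and pays the second-highest bid $56.5. Payoff = $30.3 − $56.5 = -$26.2.
This is the dominant-strategy logic: truthful bidding weakly beats any alternative.

(a) $0.0  (b) -$26.2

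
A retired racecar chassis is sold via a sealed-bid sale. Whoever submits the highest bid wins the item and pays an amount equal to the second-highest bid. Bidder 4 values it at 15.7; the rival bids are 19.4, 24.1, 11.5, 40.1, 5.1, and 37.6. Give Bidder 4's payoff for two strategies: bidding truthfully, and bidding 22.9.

The highest competing bid is 40.1.
Bidding truthfully at 15.7: the top bid is 40.1 (a rival), so Bidder 4 loses. Payoff = 0.0.
Bidding 22.9: the top bid is 40.1 (a rival), so Bidder 4 loses. Payoff = 0.0.
The bid only affects whether you win, not the price — here both bids land on the same side of the top rival bid, so the deviation is payoff-neutral.

(a) 0.0  (b) 0.0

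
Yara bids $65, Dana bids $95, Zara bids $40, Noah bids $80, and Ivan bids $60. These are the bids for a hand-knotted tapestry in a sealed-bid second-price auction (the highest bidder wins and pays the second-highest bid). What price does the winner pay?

Ordered from highest: Dana $95, then Noah $80, then Yara $65, then Ivan $60, then Zara $40.
Dana is the highest bidder, so Dana wins.
Under the second-price rule, the price is the second-highest bid: $80.

Price paid: $80.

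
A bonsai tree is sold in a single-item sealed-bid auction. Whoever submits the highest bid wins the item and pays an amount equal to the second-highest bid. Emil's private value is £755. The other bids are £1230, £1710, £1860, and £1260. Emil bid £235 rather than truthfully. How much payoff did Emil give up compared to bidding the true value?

Payoff forgone: £0.

The highest competing bid is £1860.
Bidding truthfully at £755: the top bid is £1860 (a rival), so Emil loses. Payoff = £0.
Bidding £235: the top bid is £1860 (a rival), so Emil loses. Payoff = £0.
Regret = truthful payoff − actual payoff = £0 − £0 = £0.
The bid only affects whether you win, not the price — here both bids land on the same side of the top rival bid, so the deviation is payoff-neutral.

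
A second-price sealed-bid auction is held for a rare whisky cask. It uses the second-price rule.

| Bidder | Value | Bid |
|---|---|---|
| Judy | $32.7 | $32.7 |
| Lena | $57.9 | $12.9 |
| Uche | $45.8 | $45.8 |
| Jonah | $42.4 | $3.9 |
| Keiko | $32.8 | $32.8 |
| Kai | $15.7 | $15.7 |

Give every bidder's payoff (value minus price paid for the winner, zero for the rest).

Sorted high to low: Uche $45.8; Keiko $32.8; Judy $32.7; Kai $15.7; Lena $12.9; Jonah $3.9.
Uche has the top bid and wins; the price is the second-highest bid, $32.8.
Uche's payoff = $45.8 − $32.8 = $13.0. All other bidders lose, so their payoff is 0.

Judy $0.0, Lena $0.0, Uche $13.0, Jonah $0.0, Keiko $0.0, Kai $0.0.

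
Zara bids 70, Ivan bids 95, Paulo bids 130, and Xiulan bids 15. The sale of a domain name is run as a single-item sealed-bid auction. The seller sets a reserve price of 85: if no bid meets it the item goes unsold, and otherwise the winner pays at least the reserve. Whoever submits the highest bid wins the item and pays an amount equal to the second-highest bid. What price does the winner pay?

Sorted high to low: Paulo 130, then Ivan 95, then Zara 70, then Xiulan 15.
Paulo has the highest bid, so Paulo wins.
The second-highest bid is 95, which exceeds the reserve, so that sets the price.

95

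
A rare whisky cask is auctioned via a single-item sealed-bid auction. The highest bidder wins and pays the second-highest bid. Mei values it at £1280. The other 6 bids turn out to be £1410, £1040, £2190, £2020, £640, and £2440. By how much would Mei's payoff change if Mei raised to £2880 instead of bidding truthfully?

The highest competing bid is £2440.
Bidding truthfully at £1280: the top bid is £2440 (a rival), so Mei loses. Payoff = £0.
Bidding £2880: Mei has the top bid, wins, and pays the second-highest bid £2440. Payoff = £1280 − £2440 = -£1160.
Change = -£1160 − £0 = -£1160.

Change in payoff: -£1160.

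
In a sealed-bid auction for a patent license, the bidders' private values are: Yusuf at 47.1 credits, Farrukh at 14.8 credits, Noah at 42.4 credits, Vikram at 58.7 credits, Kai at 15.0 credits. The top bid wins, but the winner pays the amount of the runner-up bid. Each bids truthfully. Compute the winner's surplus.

Bids in descending order: Vikram 58.7 credits, then Yusuf 47.1 credits, then Noah 42.4 credits, then Kai 15.0 credits, then Farrukh 14.8 credits.
Vikram wins with the top bid and pays the second-highest, 47.1 credits.
Surplus = 58.7 credits − 47.1 credits = 11.6 credits.

Surplus = 11.6 credits.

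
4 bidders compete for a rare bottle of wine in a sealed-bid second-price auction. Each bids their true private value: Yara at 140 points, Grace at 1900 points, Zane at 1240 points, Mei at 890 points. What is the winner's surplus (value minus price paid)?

660 points

Ordered from highest: Grace 1900 points > Zane 1240 points > Mei 890 points > Yara 140 points.
Grace wins with the top bid and pays the second-highest, 1240 points.
Surplus = 1900 points − 1240 points = 660 points.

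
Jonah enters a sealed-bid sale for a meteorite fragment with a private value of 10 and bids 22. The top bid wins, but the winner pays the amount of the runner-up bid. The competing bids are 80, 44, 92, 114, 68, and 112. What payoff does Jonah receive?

0

Highest competing bid: 114.
Jonah's bid 22 is not the highest, so Jonah loses, pays nothing, and earns zero payoff.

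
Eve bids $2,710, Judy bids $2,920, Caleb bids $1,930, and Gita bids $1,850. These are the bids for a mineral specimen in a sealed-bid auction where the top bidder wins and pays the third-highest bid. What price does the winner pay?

$1,930

Sorted high to low: Judy $2,920; Eve $2,710; Caleb $1,930; Gita $1,850.
Judy is the highest bidder, so Judy wins.
Under the third-price rule, the price is the third-highest bid: $1,930.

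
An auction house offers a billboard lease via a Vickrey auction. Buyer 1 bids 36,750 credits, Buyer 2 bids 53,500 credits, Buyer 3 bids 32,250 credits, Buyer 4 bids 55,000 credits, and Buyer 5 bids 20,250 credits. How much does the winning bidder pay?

53,500 credits

Ordered from highest: Buyer 4 55,000 credits > Buyer 2 53,500 credits > Buyer 1 36,750 credits > Buyer 3 32,250 credits > Buyer 5 20,250 credits.
Buyer 4 has the highest bid, so Buyer 4 wins.
The second-highest bid is 53,500 credits, so that is what Buyer 4 pays.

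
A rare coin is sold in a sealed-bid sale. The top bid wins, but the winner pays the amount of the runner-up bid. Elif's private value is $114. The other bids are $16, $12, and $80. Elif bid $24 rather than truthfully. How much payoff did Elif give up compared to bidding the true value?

$34

The highest competing bid is $80.
Bidding truthfully at $114: Elif has the top bid, wins, and pays the second-highest bid $80. Payoff = $114 − $80 = $34.
Bidding $24: the top bid is $80 (a rival), so Elif loses. Payoff = $0.
Regret = truthful payoff − actual payoff = $34 − $0 = $34.
Deviating from a truthful bid can only lose payoff in a second-price auction — never gain.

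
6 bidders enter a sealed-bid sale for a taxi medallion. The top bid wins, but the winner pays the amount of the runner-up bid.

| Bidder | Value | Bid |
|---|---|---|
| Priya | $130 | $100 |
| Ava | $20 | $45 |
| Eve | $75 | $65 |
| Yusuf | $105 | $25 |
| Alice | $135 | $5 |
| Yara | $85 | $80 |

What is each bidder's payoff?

Ordered from highest: Priya $100, then Yara $80, then Eve $65, then Ava $45, then Yusuf $25, then Alice $5.
Priya has the top bid and wins; the price is the second-highest bid, $80.
Priya's payoff = $130 − $80 = $50. All other bidders lose, so their payoff is 0.

Payoffs: Priya $50, Ava $0, Eve $0, Yusuf $0, Alice $0, Yara $0.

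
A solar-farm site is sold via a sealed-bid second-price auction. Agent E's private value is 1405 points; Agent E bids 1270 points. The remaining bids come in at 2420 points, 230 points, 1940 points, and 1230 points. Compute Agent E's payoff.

Agent E's payoff: 0 points.

Highest competing bid: 2420 points.
Agent E's bid 1270 points is not the highest, so Agent E loses, pays nothing, and earns zero payoff.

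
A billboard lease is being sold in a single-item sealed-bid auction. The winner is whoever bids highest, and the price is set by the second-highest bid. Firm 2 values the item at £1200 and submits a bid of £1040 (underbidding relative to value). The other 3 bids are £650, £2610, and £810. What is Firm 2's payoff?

Highest competing bid: £2610.
Firm 2's bid £1040 is not the highest, so Firm 2 loses, pays nothing, and earns zero payoff.

Payoff = £0.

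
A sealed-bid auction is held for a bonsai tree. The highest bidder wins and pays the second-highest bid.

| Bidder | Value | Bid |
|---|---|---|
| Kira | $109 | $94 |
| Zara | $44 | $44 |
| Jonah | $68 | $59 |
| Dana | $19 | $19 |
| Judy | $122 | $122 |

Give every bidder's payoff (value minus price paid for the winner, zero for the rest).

Payoffs: Kira $0, Zara $0, Jonah $0, Dana $0, Judy $28.

Bids in descending order: Judy $122, then Kira $94, then Jonah $59, then Zara $44, then Dana $19.
Judy has the top bid and wins; the price is the second-highest bid, $94.
Judy's payoff = $122 − $94 = $28. All other bidders lose, so their payoff is 0.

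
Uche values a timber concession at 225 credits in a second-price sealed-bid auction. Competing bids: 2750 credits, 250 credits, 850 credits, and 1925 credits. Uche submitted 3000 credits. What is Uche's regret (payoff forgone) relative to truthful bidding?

The highest competing bid is 2750 credits.
Bidding truthfully at 225 credits: the top bid is 2750 credits (a rival), so Uche loses. Payoff = 0 credits.
Bidding 3000 credits: Uche has the top bid, wins, and pays the second-highest bid 2750 credits. Payoff = 225 credits − 2750 credits = -2525 credits.
Regret = truthful payoff − actual payoff = 0 credits − -2525 credits = 2525 credits.
This is the dominant-strategy logic: truthful bidding weakly beats any alternative.

Payoff forgone: 2525 credits.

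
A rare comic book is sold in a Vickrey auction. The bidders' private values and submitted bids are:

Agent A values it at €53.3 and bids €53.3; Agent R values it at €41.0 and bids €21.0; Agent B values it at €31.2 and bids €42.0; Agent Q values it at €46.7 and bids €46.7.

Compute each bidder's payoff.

Sorted high to low: Agent A €53.3 > Agent Q €46.7 > Agent B €42.0 > Agent R €21.0.
Agent A has the top bid and wins; the price is the second-highest bid, €46.7.
Agent A's payoff = €53.3 − €46.7 = €6.6. All other bidders lose, so their payoff is 0.

Payoffs: Agent A €6.6, Agent R €0.0, Agent B €0.0, Agent Q €0.0.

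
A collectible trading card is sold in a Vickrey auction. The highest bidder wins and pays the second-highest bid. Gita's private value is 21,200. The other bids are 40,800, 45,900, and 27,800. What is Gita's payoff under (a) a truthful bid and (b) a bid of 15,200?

Truthful: 0; alternative: 0.

The highest competing bid is 45,900.
Bidding truthfully at 21,200: the top bid is 45,900 (a rival), so Gita loses. Payoff = 0.
Bidding 15,200: the top bid is 45,900 (a rival), so Gita loses. Payoff = 0.
The bid only affects whether you win, not the price — here both bids land on the same side of the top rival bid, so the deviation is payoff-neutral.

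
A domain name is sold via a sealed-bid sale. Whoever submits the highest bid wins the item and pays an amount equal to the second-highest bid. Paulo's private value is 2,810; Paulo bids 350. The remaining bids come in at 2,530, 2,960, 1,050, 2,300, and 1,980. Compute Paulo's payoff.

Highest competing bid: 2,960.
Paulo's bid 350 is not the highest, so Paulo loses, pays nothing, and earns zero payoff.

0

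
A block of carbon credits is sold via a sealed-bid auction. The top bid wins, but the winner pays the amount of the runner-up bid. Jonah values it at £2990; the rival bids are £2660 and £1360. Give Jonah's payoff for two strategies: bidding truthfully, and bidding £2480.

Truthful: £330; alternative: £0.

The highest competing bid is £2660.
Bidding truthfully at £2990: Jonah has the top bid, wins, and pays the second-highest bid £2660. Payoff = £2990 − £2660 = £330.
Bidding £2480: the top bid is £2660 (a rival), so Jonah loses. Payoff = £0.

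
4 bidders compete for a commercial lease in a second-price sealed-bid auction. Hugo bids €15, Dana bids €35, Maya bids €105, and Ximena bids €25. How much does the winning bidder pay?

€35

Bids in descending order: Maya €105, then Dana €35, then Ximena €25, then Hugo €15.
Maya has the highest bid, so Maya wins.
The second-highest bid is €35, so that is what Maya pays.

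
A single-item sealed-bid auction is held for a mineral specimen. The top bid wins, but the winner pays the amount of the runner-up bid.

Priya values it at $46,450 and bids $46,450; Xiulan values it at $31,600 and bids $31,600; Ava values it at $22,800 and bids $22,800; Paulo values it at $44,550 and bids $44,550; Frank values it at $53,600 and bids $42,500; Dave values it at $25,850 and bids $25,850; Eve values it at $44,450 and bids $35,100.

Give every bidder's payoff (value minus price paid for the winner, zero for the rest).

Priya $1,900, Xiulan $0, Ava $0, Paulo $0, Frank $0, Dave $0, Eve $0.

Bids in descending order: Priya $46,450; Paulo $44,550; Frank $42,500; Eve $35,100; Xiulan $31,600; Dave $25,850; Ava $22,800.
Priya has the top bid and wins; the price is the second-highest bid, $44,550.
Priya's payoff = $46,450 − $44,550 = $1,900. All other bidders lose, so their payoff is 0.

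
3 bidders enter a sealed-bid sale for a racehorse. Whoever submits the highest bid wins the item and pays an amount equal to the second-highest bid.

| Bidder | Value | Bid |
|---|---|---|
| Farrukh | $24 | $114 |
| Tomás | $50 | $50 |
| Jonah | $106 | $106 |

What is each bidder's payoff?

Farrukh -$82, Tomás $0, Jonah $0.

Sorted high to low: Farrukh $114 > Jonah $106 > Tomás $50.
Farrukh has the top bid and wins; the price is the second-highest bid, $106.
Farrukh's payoff = $24 − $106 = -$82. All other bidders lose, so their payoff is 0.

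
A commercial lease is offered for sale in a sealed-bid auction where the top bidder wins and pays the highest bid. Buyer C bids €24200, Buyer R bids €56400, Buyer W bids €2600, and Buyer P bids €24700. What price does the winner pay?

Ranking the bids: Buyer R €56400, then Buyer P €24700, then Buyer C €24200, then Buyer W €2600.
Buyer R is the highest bidder, so Buyer R wins.
Under the first-price rule, the price is the highest bid: €56400.

€56400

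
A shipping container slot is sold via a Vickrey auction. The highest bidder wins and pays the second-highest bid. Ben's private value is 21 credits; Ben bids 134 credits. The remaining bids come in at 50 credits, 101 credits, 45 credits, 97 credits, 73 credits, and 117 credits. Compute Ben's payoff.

Highest competing bid: 117 credits.
Ben's bid 134 credits is the highest overall, so Ben wins and pays the second-highest bid, 117 credits.
Payoff = value − price = 21 credits − 117 credits = -96 credits.

-96 credits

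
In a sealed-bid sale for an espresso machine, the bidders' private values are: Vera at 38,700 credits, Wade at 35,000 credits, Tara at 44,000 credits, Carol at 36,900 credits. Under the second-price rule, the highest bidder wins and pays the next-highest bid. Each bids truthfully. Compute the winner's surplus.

Surplus = 5,300 credits.

Ordered from highest: Tara 44,000 credits > Vera 38,700 credits > Carol 36,900 credits > Wade 35,000 credits.
Tara wins with the top bid and pays the second-highest, 38,700 credits.
Surplus = 44,000 credits − 38,700 credits = 5,300 credits.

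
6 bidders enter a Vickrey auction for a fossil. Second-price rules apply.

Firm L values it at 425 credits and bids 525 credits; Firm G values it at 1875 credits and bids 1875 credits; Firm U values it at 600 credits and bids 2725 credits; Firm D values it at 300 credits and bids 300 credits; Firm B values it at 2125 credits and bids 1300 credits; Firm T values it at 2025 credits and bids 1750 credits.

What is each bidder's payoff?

Sorted high to low: Firm U 2725 credits > Firm G 1875 credits > Firm T 1750 credits > Firm B 1300 credits > Firm L 525 credits > Firm D 300 credits.
Firm U has the top bid and wins; the price is the second-highest bid, 1875 credits.
Firm U's payoff = 600 credits − 1875 credits = -1275 credits. All other bidders lose, so their payoff is 0.

Payoffs: Firm L 0 credits, Firm G 0 credits, Firm U -1275 credits, Firm D 0 credits, Firm B 0 credits, Firm T 0 credits.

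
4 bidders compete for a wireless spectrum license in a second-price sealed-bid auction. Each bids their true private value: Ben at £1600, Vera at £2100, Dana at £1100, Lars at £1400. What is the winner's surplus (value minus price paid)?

Ranking the bids: Vera £2100; Ben £1600; Lars £1400; Dana £1100.
Vera wins with the top bid and pays the second-highest, £1600.
Surplus = £2100 − £1600 = £500.

Surplus = £500.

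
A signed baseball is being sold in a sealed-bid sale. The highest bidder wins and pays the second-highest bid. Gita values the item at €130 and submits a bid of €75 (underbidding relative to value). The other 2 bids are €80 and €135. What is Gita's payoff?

Highest competing bid: €135.
Gita's bid €75 is not the highest, so Gita loses, pays nothing, and earns zero payoff.

€0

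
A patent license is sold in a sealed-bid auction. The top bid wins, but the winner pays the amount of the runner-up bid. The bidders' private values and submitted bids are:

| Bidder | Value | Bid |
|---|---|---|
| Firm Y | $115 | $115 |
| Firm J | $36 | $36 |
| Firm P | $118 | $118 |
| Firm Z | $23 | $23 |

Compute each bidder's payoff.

Firm Y $0, Firm J $0, Firm P $3, Firm Z $0.

Ranking the bids: Firm P $118; Firm Y $115; Firm J $36; Firm Z $23.
Firm P has the top bid and wins; the price is the second-highest bid, $115.
Firm P's payoff = $118 − $115 = $3. All other bidders lose, so their payoff is 0.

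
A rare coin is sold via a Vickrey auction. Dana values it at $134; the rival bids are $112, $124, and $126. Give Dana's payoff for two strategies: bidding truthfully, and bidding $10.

The highest competing bid is $126.
Bidding truthfully at $134: Dana has the top bid, wins, and pays the second-highest bid $126. Payoff = $134 − $126 = $8.
Bidding $10: the top bid is $126 (a rival), so Dana loses. Payoff = $0.
Deviating from a truthful bid can only lose payoff in a second-price auction — never gain.

(a) $8  (b) $0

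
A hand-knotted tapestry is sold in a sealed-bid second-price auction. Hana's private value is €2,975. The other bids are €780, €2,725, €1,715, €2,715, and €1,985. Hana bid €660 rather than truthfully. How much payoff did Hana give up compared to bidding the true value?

The highest competing bid is €2,725.
Bidding truthfully at €2,975: Hana has the top bid, wins, and pays the second-highest bid €2,725. Payoff = €2,975 − €2,725 = €250.
Bidding €660: the top bid is €2,725 (a rival), so Hana loses. Payoff = €0.
Regret = truthful payoff − actual payoff = €250 − €0 = €250.
Deviating from a truthful bid can only lose payoff in a second-price auction — never gain.

Regret: €250.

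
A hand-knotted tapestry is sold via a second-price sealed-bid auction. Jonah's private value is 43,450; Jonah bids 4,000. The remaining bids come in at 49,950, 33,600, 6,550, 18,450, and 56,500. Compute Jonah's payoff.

0

Highest competing bid: 56,500.
Jonah's bid 4,000 is not the highest, so Jonah loses, pays nothing, and earns zero payoff.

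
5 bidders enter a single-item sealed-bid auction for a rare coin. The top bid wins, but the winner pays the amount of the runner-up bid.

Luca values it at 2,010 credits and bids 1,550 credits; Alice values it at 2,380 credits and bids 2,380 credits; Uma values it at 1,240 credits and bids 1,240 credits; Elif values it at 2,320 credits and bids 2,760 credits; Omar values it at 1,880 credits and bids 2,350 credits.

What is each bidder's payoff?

Ranking the bids: Elif 2,760 credits > Alice 2,380 credits > Omar 2,350 credits > Luca 1,550 credits > Uma 1,240 credits.
Elif has the top bid and wins; the price is the second-highest bid, 2,380 credits.
Elif's payoff = 2,320 credits − 2,380 credits = -60 credits. All other bidders lose, so their payoff is 0.

Payoffs: Luca 0 credits, Alice 0 credits, Uma 0 credits, Elif -60 credits, Omar 0 credits.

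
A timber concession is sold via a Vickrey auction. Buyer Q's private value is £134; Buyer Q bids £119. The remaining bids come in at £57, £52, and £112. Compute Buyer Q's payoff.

Highest competing bid: £112.
Buyer Q's bid £119 is the highest overall, so Buyer Q wins and pays the second-highest bid, £112.
Payoff = value − price = £134 − £112 = £22.

Buyer Q's payoff: £22.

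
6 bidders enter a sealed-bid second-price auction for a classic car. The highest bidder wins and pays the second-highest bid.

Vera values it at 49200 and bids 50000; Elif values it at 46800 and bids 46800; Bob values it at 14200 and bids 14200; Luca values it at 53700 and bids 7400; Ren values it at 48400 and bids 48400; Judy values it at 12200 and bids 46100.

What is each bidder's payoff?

Ordered from highest: Vera 50000; Ren 48400; Elif 46800; Judy 46100; Bob 14200; Luca 7400.
Vera has the top bid and wins; the price is the second-highest bid, 48400.
Vera's payoff = 49200 − 48400 = 800. All other bidders lose, so their payoff is 0.

Vera 800, Elif 0, Bob 0, Luca 0, Ren 0, Judy 0.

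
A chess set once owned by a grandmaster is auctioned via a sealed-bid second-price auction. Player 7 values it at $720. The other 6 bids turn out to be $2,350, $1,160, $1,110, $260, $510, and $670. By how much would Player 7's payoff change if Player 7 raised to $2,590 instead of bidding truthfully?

The highest competing bid is $2,350.
Bidding truthfully at $720: the top bid is $2,350 (a rival), so Player 7 loses. Payoff = $0.
Bidding $2,590: Player 7 has the top bid, wins, and pays the second-highest bid $2,350. Payoff = $720 − $2,350 = -$1,630.
Change = -$1,630 − $0 = -$1,630.

-$1,630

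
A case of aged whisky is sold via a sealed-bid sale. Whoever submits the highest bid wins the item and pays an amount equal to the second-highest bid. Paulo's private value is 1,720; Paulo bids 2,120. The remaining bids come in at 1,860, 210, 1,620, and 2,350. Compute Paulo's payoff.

Highest competing bid: 2,350.
Paulo's bid 2,120 is not the highest, so Paulo loses, pays nothing, and earns zero payoff.

Paulo's payoff: 0.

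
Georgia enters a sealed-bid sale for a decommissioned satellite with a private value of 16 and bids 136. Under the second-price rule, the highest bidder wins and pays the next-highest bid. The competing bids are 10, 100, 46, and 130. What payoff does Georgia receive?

Highest competing bid: 130.
Georgia's bid 136 is the highest overall, so Georgia wins and pays the second-highest bid, 130.
Payoff = value − price = 16 − 130 = -114.

Payoff = -114.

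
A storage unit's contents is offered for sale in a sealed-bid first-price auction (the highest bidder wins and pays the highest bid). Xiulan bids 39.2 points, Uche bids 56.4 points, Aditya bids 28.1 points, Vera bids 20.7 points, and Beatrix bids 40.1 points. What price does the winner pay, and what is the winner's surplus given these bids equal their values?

Price 56.4 points; surplus 0.0 points.

Bids in descending order: Uche 56.4 points; Beatrix 40.1 points; Xiulan 39.2 points; Aditya 28.1 points; Vera 20.7 points.
Uche is the highest bidder, so Uche wins.
Under the first-price rule, the price is the highest bid: 56.4 points.
Surplus = 56.4 points − 56.4 points = 0.0 points.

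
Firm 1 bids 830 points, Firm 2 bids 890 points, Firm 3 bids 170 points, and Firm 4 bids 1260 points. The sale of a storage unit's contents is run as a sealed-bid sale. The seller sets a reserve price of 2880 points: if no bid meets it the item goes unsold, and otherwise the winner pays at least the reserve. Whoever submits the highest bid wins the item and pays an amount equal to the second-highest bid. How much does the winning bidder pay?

Sorted high to low: Firm 4 1260 points, then Firm 2 890 points, then Firm 1 830 points, then Firm 3 170 points.
The top bid 1260 points is below the reserve 2880 points, so the item goes unsold and nothing is paid.

unsold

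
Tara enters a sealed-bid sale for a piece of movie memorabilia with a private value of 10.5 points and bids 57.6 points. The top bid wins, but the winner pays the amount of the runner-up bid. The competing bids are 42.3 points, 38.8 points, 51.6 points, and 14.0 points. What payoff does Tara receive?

Highest competing bid: 51.6 points.
Tara's bid 57.6 points is the highest overall, so Tara wins and pays the second-highest bid, 51.6 points.
Payoff = value − price = 10.5 points − 51.6 points = -41.1 points.
Overbidding won the item at a price above value — truthful bidding would have avoided this loss.

Tara's payoff: -41.1 points.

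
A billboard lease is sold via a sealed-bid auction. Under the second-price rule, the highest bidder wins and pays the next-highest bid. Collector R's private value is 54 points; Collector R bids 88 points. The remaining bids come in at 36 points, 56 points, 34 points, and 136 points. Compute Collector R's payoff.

Payoff = 0 points.

Highest competing bid: 136 points.
Collector R's bid 88 points is not the highest, so Collector R loses, pays nothing, and earns zero payoff.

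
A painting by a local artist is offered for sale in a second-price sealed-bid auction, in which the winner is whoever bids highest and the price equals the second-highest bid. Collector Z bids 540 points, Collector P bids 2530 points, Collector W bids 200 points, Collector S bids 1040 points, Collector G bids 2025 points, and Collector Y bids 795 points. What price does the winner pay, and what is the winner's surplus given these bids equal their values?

The winner pays 2025 points for a surplus of 505 points.

Bids in descending order: Collector P 2530 points > Collector G 2025 points > Collector S 1040 points > Collector Y 795 points > Collector Z 540 points > Collector W 200 points.
Collector P is the highest bidder, so Collector P wins.
Under the second-price rule, the price is the second-highest bid: 2025 points.
Surplus = 2530 points − 2025 points = 505 points.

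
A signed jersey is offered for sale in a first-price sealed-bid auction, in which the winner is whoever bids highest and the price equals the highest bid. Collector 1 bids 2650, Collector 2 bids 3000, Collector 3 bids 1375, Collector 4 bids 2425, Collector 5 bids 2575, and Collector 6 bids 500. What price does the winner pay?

Ranking the bids: Collector 2 3000; Collector 1 2650; Collector 5 2575; Collector 4 2425; Collector 3 1375; Collector 6 500.
Collector 2 is the highest bidder, so Collector 2 wins.
Under the first-price rule, the price is the highest bid: 3000.

The winner pays 3000.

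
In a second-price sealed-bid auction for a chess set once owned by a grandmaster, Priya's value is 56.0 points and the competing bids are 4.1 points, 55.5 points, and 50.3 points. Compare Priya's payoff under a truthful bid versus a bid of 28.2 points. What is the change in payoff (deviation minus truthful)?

The highest competing bid is 55.5 points.
Bidding truthfully at 56.0 points: Priya has the top bid, wins, and pays the second-highest bid 55.5 points. Payoff = 56.0 points − 55.5 points = 0.5 points.
Bidding 28.2 points: the top bid is 55.5 points (a rival), so Priya loses. Payoff = 0.0 points.
Change = 0.0 points − 0.5 points = -0.5 points.

-0.5 points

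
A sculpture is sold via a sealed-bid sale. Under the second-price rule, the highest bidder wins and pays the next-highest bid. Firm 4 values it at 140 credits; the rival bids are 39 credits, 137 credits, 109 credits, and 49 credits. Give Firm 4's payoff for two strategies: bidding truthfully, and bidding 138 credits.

The highest competing bid is 137 credits.
Bidding truthfully at 140 credits: Firm 4 has the top bid, wins, and pays the second-highest bid 137 credits. Payoff = 140 credits − 137 credits = 3 credits.
Bidding 138 credits: Firm 4 has the top bid, wins, and pays the second-highest bid 137 credits. Payoff = 140 credits − 137 credits = 3 credits.

(a) 3 credits  (b) 3 credits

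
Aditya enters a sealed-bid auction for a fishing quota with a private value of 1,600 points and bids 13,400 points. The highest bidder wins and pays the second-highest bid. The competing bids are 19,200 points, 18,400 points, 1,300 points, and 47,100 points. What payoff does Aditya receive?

Highest competing bid: 47,100 points.
Aditya's bid 13,400 points is not the highest, so Aditya loses, pays nothing, and earns zero payoff.

0 points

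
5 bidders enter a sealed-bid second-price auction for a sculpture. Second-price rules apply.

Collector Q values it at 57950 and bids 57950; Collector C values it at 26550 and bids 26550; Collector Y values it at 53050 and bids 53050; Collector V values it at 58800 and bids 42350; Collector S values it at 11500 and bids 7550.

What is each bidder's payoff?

Ordered from highest: Collector Q 57950 > Collector Y 53050 > Collector V 42350 > Collector C 26550 > Collector S 7550.
Collector Q has the top bid and wins; the price is the second-highest bid, 53050.
Collector Q's payoff = 57950 − 53050 = 4900. All other bidders lose, so their payoff is 0.

Collector Q 4900, Collector C 0, Collector Y 0, Collector V 0, Collector S 0.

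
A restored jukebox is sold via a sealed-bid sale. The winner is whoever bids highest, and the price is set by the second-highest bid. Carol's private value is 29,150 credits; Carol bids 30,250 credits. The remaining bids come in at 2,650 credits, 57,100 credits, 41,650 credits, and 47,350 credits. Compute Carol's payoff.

Highest competing bid: 57,100 credits.
Carol's bid 30,250 credits is not the highest, so Carol loses, pays nothing, and earns zero payoff.

Carol's payoff: 0 credits.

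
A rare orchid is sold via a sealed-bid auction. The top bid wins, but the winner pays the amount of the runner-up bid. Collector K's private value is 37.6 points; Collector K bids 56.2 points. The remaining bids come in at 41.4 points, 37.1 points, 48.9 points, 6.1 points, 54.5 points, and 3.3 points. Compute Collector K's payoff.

Highest competing bid: 54.5 points.
Collector K's bid 56.2 points is the highest overall, so Collector K wins and pays the second-highest bid, 54.5 points.
Payoff = value − price = 37.6 points − 54.5 points = -16.9 points.
Overbidding won the item at a price above value — truthful bidding would have avoided this loss.

Collector K's payoff: -16.9 points.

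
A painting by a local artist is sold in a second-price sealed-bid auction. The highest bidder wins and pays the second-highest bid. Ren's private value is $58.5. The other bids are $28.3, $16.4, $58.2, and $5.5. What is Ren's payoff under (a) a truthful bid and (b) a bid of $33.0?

The highest competing bid is $58.2.
Bidding truthfully at $58.5: Ren has the top bid, wins, and pays the second-highest bid $58.2. Payoff = $58.5 − $58.2 = $0.3.
Bidding $33.0: the top bid is $58.2 (a rival), so Ren loses. Payoff = $0.0.
This is the dominant-strategy logic: truthful bidding weakly beats any alternative.

(a) $0.3  (b) $0.0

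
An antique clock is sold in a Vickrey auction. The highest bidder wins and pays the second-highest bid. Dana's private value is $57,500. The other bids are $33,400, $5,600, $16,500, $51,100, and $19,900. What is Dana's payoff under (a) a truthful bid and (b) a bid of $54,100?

The highest competing bid is $51,100.
Bidding truthfully at $57,500: Dana has the top bid, wins, and pays the second-highest bid $51,100. Payoff = $57,500 − $51,100 = $6,400.
Bidding $54,100: Dana has the top bid, wins, and pays the second-highest bid $51,100. Payoff = $57,500 − $51,100 = $6,400.
The bid only affects whether you win, not the price — here both bids land on the same side of the top rival bid, so the deviation is payoff-neutral.

Truthful: $6,400; alternative: $6,400.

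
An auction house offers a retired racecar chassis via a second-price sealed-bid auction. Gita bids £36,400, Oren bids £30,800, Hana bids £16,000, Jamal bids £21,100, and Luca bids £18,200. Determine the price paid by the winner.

Sorted high to low: Gita £36,400 > Oren £30,800 > Jamal £21,100 > Luca £18,200 > Hana £16,000.
Gita has the highest bid, so Gita wins.
The second-highest bid is £30,800, so that is what Gita pays.

The winner pays £30,800.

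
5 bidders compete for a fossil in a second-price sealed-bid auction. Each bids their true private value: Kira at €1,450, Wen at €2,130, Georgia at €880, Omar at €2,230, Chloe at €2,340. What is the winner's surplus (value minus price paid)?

€110

Sorted high to low: Chloe €2,340 > Omar €2,230 > Wen €2,130 > Kira €1,450 > Georgia €880.
Chloe wins with the top bid and pays the second-highest, €2,230.
Surplus = €2,340 − €2,230 = €110.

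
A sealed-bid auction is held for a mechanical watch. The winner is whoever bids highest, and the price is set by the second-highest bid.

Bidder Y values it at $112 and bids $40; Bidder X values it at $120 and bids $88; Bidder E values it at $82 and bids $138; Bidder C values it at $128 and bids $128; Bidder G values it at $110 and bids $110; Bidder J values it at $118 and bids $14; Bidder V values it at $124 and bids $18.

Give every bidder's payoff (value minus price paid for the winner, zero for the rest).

Payoffs: Bidder Y $0, Bidder X $0, Bidder E -$46, Bidder C $0, Bidder G $0, Bidder J $0, Bidder V $0.

Sorted high to low: Bidder E $138, then Bidder C $128, then Bidder G $110, then Bidder X $88, then Bidder Y $40, then Bidder V $18, then Bidder J $14.
Bidder E has the top bid and wins; the price is the second-highest bid, $128.
Bidder E's payoff = $82 − $128 = -$46. All other bidders lose, so their payoff is 0.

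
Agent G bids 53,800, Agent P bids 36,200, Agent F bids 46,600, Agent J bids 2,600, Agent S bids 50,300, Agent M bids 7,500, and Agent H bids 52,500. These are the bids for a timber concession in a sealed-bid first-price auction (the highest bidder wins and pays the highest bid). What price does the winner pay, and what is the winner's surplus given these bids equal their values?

Bids in descending order: Agent G 53,800, then Agent H 52,500, then Agent S 50,300, then Agent F 46,600, then Agent P 36,200, then Agent M 7,500, then Agent J 2,600.
Agent G is the highest bidder, so Agent G wins.
Under the first-price rule, the price is the highest bid: 53,800.
Surplus = 53,800 − 53,800 = 0.

The winner pays 53,800 for a surplus of 0.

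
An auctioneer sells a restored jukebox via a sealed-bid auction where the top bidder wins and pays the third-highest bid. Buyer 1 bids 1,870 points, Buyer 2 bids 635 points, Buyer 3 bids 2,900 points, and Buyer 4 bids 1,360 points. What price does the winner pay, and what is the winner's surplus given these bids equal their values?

Sorted high to low: Buyer 3 2,900 points; Buyer 1 1,870 points; Buyer 4 1,360 points; Buyer 2 635 points.
Buyer 3 is the highest bidder, so Buyer 3 wins.
Under the third-price rule, the price is the third-highest bid: 1,360 points.
Surplus = 2,900 points − 1,360 points = 1,540 points.

Price 1,360 points; surplus 1,540 points.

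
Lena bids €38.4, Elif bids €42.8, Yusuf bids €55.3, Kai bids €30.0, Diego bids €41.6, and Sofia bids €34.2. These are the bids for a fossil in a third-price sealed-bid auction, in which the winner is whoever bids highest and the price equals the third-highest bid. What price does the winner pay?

Ranking the bids: Yusuf €55.3; Elif €42.8; Diego €41.6; Lena €38.4; Sofia €34.2; Kai €30.0.
Yusuf is the highest bidder, so Yusuf wins.
Under the third-price rule, the price is the third-highest bid: €41.6.

The winner pays €41.6.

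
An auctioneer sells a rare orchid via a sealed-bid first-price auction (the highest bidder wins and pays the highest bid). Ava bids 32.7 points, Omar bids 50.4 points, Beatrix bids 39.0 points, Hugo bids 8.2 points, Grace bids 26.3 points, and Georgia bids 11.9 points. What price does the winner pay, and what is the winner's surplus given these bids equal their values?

Ordered from highest: Omar 50.4 points > Beatrix 39.0 points > Ava 32.7 points > Grace 26.3 points > Georgia 11.9 points > Hugo 8.2 points.
Omar is the highest bidder, so Omar wins.
Under the first-price rule, the price is the highest bid: 50.4 points.
Surplus = 50.4 points − 50.4 points = 0.0 points.

Price 50.4 points; surplus 0.0 points.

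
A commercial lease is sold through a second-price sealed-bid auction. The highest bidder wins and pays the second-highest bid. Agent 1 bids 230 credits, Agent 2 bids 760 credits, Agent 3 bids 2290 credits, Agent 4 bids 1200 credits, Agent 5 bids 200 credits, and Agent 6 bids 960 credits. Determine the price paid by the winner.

Price paid: 1200 credits.

Ranking the bids: Agent 3 2290 credits; Agent 4 1200 credits; Agent 6 960 credits; Agent 2 760 credits; Agent 1 230 credits; Agent 5 200 credits.
Agent 3 has the highest bid, so Agent 3 wins.
The second-highest bid is 1200 credits, so that is what Agent 3 pays.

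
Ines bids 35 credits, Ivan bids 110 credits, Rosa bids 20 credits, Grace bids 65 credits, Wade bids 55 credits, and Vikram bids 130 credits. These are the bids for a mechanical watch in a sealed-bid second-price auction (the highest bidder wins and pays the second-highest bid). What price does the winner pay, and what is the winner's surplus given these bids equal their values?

Price 110 credits; surplus 20 credits.

Ranking the bids: Vikram 130 credits > Ivan 110 credits > Grace 65 credits > Wade 55 credits > Ines 35 credits > Rosa 20 credits.
Vikram is the highest bidder, so Vikram wins.
Under the second-price rule, the price is the second-highest bid: 110 credits.
Surplus = 130 credits − 110 credits = 20 credits.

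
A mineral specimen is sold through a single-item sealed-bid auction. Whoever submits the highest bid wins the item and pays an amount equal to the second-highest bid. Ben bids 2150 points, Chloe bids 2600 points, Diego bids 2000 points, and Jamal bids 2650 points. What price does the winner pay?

2600 points

Ranking the bids: Jamal 2650 points; Chloe 2600 points; Ben 2150 points; Diego 2000 points.
Jamal has the highest bid, so Jamal wins.
The second-highest bid is 2600 points, so that is what Jamal pays.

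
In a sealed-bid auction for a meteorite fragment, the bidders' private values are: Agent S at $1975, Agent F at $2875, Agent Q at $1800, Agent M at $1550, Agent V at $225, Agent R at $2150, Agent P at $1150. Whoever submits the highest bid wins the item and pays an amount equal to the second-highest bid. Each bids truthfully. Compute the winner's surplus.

Bids in descending order: Agent F $2875 > Agent R $2150 > Agent S $1975 > Agent Q $1800 > Agent M $1550 > Agent P $1150 > Agent V $225.
Agent F wins with the top bid and pays the second-highest, $2150.
Surplus = $2875 − $2150 = $725.

$725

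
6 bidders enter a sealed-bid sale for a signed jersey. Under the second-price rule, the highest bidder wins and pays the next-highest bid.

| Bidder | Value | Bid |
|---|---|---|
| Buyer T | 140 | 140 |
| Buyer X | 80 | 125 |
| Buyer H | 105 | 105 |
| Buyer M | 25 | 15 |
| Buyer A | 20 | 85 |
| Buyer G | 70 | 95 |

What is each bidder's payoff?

Buyer T 15, Buyer X 0, Buyer H 0, Buyer M 0, Buyer A 0, Buyer G 0.

Ordered from highest: Buyer T 140, then Buyer X 125, then Buyer H 105, then Buyer G 95, then Buyer A 85, then Buyer M 15.
Buyer T has the top bid and wins; the price is the second-highest bid, 125.
Buyer T's payoff = 140 − 125 = 15. All other bidders lose, so their payoff is 0.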